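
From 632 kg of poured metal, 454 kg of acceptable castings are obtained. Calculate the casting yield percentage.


Formula: Casting Yield = (W_good / W_total) * 100
Yield = (454 kg / 632 kg) * 100 = 71.8354%


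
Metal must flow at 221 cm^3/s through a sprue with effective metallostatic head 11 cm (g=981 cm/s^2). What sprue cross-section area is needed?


Formula: v = sqrt(2*g*h), A = Q/v
Velocity: v = sqrt(2 * 981 * 11) = sqrt(21582) = 146.9081 cm/s
Sprue area: A = Q / v = 221 / 146.9081 = 1.5043 cm^2


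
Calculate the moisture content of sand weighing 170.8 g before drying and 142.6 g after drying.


Formula: MC = (W_wet - W_dry) / W_wet * 100
Water mass = 170.8 - 142.6 = 28.2 g
MC = 28.2 / 170.8 * 100 = 16.5105%

Answer: 16.5105%


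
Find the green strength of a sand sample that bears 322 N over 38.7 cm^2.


Formula: Compressive Strength = Force / Area
Strength = 322 N / 38.7 cm^2 = 8.3204 N/cm^2

Answer: 8.3204 N/cm^2


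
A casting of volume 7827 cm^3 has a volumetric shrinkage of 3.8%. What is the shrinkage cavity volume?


Formula: V_shrink = V_casting * shrinkage_pct / 100
V_shrink = 7827 cm^3 * 3.8 / 100 = 297.4260 cm^3

297.4260 cm^3


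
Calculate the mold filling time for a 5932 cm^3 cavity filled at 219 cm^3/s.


Formula: t_fill = V_mold / Q_flow
t = 5932 cm^3 / 219 cm^3/s = 27.0868 s

Answer: 27.0868 s


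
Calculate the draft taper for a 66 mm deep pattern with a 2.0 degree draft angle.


Formula: taper = depth * tan(draft_angle)
tan(2.0 deg) = 0.0349208
taper = 66 mm * 0.0349208 = 2.3048 mm

Answer: 2.3048 mm


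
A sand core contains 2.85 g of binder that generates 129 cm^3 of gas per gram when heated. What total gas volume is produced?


Formula: V_gas = W_binder * gas_evolution_rate
V = 2.85 g * 129 cm^3/g = 367.6500 cm^3

Answer: 367.6500 cm^3


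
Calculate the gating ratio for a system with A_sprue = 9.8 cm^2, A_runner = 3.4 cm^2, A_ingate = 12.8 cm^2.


Sprue:Runner:Ingate = 1 : 3.4/9.8 : 12.8/9.8 = 1:0.35:1.31


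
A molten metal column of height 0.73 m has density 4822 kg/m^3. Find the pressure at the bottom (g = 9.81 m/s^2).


Formula: P = rho * g * h
rho * g = 4822 * 9.81 = 47303.82 N/m^3
P = 47303.82 * 0.73 = 34531.7886 Pa

Answer: 34531.7886 Pa


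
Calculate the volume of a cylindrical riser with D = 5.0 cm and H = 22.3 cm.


Formula: V = pi * (D/2)^2 * H  (cylinder volume)
Radius = D/2 = 5.0/2 = 2.5 cm
V = pi * 2.5^2 * 22.3 = 437.8595 cm^3

437.8595 cm^3


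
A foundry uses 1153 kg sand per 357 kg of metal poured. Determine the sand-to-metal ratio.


Formula: Sand-to-Metal Ratio = W_sand / W_metal
Ratio = 1153 kg / 357 kg = 3.2297


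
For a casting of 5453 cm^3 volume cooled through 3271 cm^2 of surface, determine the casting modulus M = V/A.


Formula: Casting Modulus M = V / A
M = 5453 cm^3 / 3271 cm^2 = 1.6671 cm

Final answer: 1.6671 cm


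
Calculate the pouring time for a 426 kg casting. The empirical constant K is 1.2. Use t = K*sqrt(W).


Formula: t = K * sqrt(W)
sqrt(W) = sqrt(426) = 20.63977
t = 1.2 * 20.63977 = 24.7677 s

24.7677 s


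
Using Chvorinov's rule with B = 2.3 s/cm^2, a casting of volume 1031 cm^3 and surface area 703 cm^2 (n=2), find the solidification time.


Formula: t_s = B * (V/A)^n  (Chvorinov's rule, n=2)
Modulus M = V/A = 1031/703 = 1.466572 cm
M^2 = 1.466572^2 = 2.150833 cm^2
t_s = 2.3 * 2.150833 = 4.9469 s


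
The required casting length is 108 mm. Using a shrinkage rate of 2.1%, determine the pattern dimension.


Formula: L_pattern = L_casting * (1 + shrinkage_rate/100)
Shrinkage factor = 1 + 2.1/100 = 1.021
L_pattern = 108 mm * 1.021 = 110.2680 mm


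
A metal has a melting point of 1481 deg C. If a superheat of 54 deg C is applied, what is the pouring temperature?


Formula: T_pour = T_melt + Superheat
T_pour = 1481 + 54 = 1535 deg C


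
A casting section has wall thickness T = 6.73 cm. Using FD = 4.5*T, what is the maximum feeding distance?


Formula: FD = 4.5 * T  (riser feeding-distance rule)
FD = 4.5 * 6.73 cm = 30.2850 cm

Answer: 30.2850 cm


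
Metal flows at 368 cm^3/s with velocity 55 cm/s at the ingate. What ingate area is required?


Formula: A_ingate = Q / v  (continuity equation)
A = 368 cm^3/s / 55 cm/s = 6.6909 cm^2

6.6909 cm^2


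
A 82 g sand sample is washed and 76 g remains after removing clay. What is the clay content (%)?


Formula: Clay% = (W_total - W_washed) / W_total * 100
Clay mass = 82 - 76 = 6 g
Clay% = 6 / 82 * 100 = 7.3171%

Answer: 7.3171%


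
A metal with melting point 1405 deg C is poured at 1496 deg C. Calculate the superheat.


Formula: Superheat = T_pour - T_melt
Superheat = 1496 - 1405 = 91 deg C

Final answer: 91 deg C


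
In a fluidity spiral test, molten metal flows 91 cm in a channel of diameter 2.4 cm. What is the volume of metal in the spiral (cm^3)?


Formula: V = pi * (d/2)^2 * L  (cylinder volume)
Radius = 2.4/2 = 1.2 cm
V = pi * 1.2^2 * 91 = 411.6743 cm^3

Answer: 411.6743 cm^3


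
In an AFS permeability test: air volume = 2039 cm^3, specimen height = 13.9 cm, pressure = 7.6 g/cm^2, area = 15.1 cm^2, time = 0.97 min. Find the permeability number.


Formula: Permeability Number P = (V * H) / (p * A * t)
Numerator: V * H = 2039 * 13.9 = 28342.1
Denominator: p * A * t = 7.6 * 15.1 * 0.97 = 111.3172
P = 28342.1 / 111.3172 = 254.6067

254.6067


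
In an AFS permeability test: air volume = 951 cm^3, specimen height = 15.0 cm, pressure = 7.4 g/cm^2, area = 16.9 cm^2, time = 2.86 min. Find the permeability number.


Formula: Permeability Number P = (V * H) / (p * A * t)
Numerator: V * H = 951 * 15.0 = 14265.0
Denominator: p * A * t = 7.4 * 16.9 * 2.86 = 357.6716
P = 14265.0 / 357.6716 = 39.8830

39.8830


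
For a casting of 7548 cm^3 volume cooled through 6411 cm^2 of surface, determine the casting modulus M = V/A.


Formula: Casting Modulus M = V / A
M = 7548 cm^3 / 6411 cm^2 = 1.1774 cm

Answer: 1.1774 cm


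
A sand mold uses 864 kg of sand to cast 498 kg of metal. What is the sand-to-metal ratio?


Formula: Sand-to-Metal Ratio = W_sand / W_metal
Ratio = 864 kg / 498 kg = 1.7349

Final answer: 1.7349


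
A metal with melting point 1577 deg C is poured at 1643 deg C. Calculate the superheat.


Formula: Superheat = T_pour - T_melt
Superheat = 1643 - 1577 = 66 deg C

Answer: 66 deg C


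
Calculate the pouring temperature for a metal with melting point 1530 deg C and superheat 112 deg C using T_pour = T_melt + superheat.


Formula: T_pour = T_melt + Superheat
T_pour = 1530 + 112 = 1642 deg C

1642 deg C


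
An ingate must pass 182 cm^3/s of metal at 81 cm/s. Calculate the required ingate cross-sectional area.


Formula: A_ingate = Q / v  (continuity equation)
A = 182 cm^3/s / 81 cm/s = 2.2469 cm^2

Final answer: 2.2469 cm^2


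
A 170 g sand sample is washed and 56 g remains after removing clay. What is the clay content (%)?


Formula: Clay% = (W_total - W_washed) / W_total * 100
Clay mass = 170 - 56 = 114 g
Clay% = 114 / 170 * 100 = 67.0588%


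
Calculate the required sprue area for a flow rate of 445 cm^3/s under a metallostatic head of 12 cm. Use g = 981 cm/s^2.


Formula: v = sqrt(2*g*h), A = Q/v
Velocity: v = sqrt(2 * 981 * 12) = sqrt(23544) = 153.4405 cm/s
Sprue area: A = Q / v = 445 / 153.4405 = 2.9001 cm^2

Answer: 2.9001 cm^2


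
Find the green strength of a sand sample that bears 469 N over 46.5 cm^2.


Formula: Compressive Strength = Force / Area
Strength = 469 N / 46.5 cm^2 = 10.0860 N/cm^2

Final answer: 10.0860 N/cm^2


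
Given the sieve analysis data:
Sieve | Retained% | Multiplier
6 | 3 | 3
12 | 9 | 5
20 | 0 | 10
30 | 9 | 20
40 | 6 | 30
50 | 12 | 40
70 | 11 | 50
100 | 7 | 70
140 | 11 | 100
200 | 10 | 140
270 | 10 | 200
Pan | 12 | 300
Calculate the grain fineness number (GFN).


Formula: GFN = sum(pct * multiplier) / sum(pct)
sum(pct * multiplier) = 10034
sum(pct) = 100
GFN = 10034 / 100 = 100.34

Final answer: 100.34


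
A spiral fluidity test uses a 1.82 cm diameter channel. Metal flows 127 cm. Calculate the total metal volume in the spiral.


Formula: V = pi * (d/2)^2 * L  (cylinder volume)
Radius = 1.82/2 = 0.91 cm
V = pi * 0.91^2 * 127 = 330.3972 cm^3

Answer: 330.3972 cm^3


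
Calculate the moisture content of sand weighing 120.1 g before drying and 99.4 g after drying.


Formula: MC = (W_wet - W_dry) / W_wet * 100
Water mass = 120.1 - 99.4 = 20.7 g
MC = 20.7 / 120.1 * 100 = 17.2356%

17.2356%


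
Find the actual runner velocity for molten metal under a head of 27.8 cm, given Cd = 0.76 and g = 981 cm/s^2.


Formula: v = Cd * sqrt(2 * g * h)  (Torricelli with discharge coefficient)
2*g*h = 2 * 981 * 27.8 = 54543.6 cm^2/s^2
sqrt(54543.6) = 233.54571 cm/s
v = 0.76 * 233.54571 = 177.4947 cm/s

Final answer: 177.4947 cm/s


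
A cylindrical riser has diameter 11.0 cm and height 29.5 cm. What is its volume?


Formula: V = pi * (D/2)^2 * H  (cylinder volume)
Radius = D/2 = 11.0/2 = 5.5 cm
V = pi * 5.5^2 * 29.5 = 2803.4787 cm^3

Final answer: 2803.4787 cm^3


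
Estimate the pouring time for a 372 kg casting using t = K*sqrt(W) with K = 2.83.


Formula: t = K * sqrt(W)
sqrt(W) = sqrt(372) = 19.28730
t = 2.83 * 19.28730 = 54.5831 s


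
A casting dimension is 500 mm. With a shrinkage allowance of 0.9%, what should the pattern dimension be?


Formula: L_pattern = L_casting * (1 + shrinkage_rate/100)
Shrinkage factor = 1 + 0.9/100 = 1.009
L_pattern = 500 mm * 1.009 = 504.5000 mm

Final answer: 504.5000 mm


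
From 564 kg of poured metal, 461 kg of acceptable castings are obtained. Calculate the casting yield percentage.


Formula: Casting Yield = (W_good / W_total) * 100
Yield = (461 kg / 564 kg) * 100 = 81.7376%

Final answer: 81.7376%


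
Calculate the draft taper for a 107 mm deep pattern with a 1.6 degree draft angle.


Formula: taper = depth * tan(draft_angle)
tan(1.6 deg) = 0.0279325
taper = 107 mm * 0.0279325 = 2.9888 mm

Answer: 2.9888 mm


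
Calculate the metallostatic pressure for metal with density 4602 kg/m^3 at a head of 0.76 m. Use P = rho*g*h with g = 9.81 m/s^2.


Formula: P = rho * g * h
rho * g = 4602 * 9.81 = 45145.62 N/m^3
P = 45145.62 * 0.76 = 34310.6712 Pa

Final answer: 34310.6712 Pa


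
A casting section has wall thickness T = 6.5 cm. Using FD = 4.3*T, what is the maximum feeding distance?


Formula: FD = 4.3 * T  (riser feeding-distance rule)
FD = 4.3 * 6.5 cm = 27.9500 cm


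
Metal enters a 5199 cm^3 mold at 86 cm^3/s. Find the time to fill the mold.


Formula: t_fill = V_mold / Q_flow
t = 5199 cm^3 / 86 cm^3/s = 60.4535 s


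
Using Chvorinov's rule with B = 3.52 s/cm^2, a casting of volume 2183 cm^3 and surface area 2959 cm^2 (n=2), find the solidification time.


Formula: t_s = B * (V/A)^n  (Chvorinov's rule, n=2)
Modulus M = V/A = 2183/2959 = 0.737749 cm
M^2 = 0.737749^2 = 0.544274 cm^2
t_s = 3.52 * 0.544274 = 1.9158 s

Answer: 1.9158 s


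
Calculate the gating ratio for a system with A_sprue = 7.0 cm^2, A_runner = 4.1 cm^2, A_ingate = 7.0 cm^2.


Sprue:Runner:Ingate = 1 : 4.1/7.0 : 7.0/7.0 = 1:0.59:1.00

Final answer: 1:0.59:1.00


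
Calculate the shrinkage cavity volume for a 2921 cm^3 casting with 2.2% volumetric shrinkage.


Formula: V_shrink = V_casting * shrinkage_pct / 100
V_shrink = 2921 cm^3 * 2.2 / 100 = 64.2620 cm^3

Final answer: 64.2620 cm^3


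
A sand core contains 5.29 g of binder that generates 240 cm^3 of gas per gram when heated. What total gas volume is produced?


Formula: V_gas = W_binder * gas_evolution_rate
V = 5.29 g * 240 cm^3/g = 1269.6000 cm^3

Answer: 1269.6000 cm^3


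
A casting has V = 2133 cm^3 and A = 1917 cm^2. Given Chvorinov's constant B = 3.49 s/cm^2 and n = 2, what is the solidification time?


Formula: t_s = B * (V/A)^n  (Chvorinov's rule, n=2)
Modulus M = V/A = 2133/1917 = 1.112676 cm
M^2 = 1.112676^2 = 1.238048 cm^2
t_s = 3.49 * 1.238048 = 4.3208 s

Final answer: 4.3208 s


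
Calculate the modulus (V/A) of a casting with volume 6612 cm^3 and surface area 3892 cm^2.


Formula: Casting Modulus M = V / A
M = 6612 cm^3 / 3892 cm^2 = 1.6989 cm

Final answer: 1.6989 cm


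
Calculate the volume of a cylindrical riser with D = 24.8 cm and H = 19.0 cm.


Formula: V = pi * (D/2)^2 * H  (cylinder volume)
Radius = D/2 = 24.8/2 = 12.4 cm
V = pi * 12.4^2 * 19.0 = 9177.9744 cm^3


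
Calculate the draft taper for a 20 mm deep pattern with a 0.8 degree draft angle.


Formula: taper = depth * tan(draft_angle)
tan(0.8 deg) = 0.0139635
taper = 20 mm * 0.0139635 = 0.2793 mm

0.2793 mm


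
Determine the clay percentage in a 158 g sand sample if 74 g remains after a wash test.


Formula: Clay% = (W_total - W_washed) / W_total * 100
Clay mass = 158 - 74 = 84 g
Clay% = 84 / 158 * 100 = 53.1646%

53.1646%


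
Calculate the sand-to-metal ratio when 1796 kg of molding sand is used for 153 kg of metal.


Formula: Sand-to-Metal Ratio = W_sand / W_metal
Ratio = 1796 kg / 153 kg = 11.7386


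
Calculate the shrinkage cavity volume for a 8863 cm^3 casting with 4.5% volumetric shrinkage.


Formula: V_shrink = V_casting * shrinkage_pct / 100
V_shrink = 8863 cm^3 * 4.5 / 100 = 398.8350 cm^3

Answer: 398.8350 cm^3


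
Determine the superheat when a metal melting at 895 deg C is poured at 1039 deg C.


Formula: Superheat = T_pour - T_melt
Superheat = 1039 - 895 = 144 deg C

Answer: 144 deg C


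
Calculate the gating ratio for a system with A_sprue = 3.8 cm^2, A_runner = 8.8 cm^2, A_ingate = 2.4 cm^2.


Sprue:Runner:Ingate = 1 : 8.8/3.8 : 2.4/3.8 = 1:2.32:0.63


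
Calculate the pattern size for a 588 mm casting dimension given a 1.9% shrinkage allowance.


Formula: L_pattern = L_casting * (1 + shrinkage_rate/100)
Shrinkage factor = 1 + 1.9/100 = 1.019
L_pattern = 588 mm * 1.019 = 599.1720 mm

Answer: 599.1720 mm


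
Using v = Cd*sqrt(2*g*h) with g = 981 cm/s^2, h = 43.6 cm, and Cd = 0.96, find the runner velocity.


Formula: v = Cd * sqrt(2 * g * h)  (Torricelli with discharge coefficient)
2*g*h = 2 * 981 * 43.6 = 85543.2 cm^2/s^2
sqrt(85543.2) = 292.47769 cm/s
v = 0.96 * 292.47769 = 280.7786 cm/s


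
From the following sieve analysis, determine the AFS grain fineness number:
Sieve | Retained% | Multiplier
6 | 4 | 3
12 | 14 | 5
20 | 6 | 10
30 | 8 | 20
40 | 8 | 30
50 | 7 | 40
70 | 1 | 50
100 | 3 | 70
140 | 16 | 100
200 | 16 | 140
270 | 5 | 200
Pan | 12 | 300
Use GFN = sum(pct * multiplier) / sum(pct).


Formula: GFN = sum(pct * multiplier) / sum(pct)
sum(pct * multiplier) = 9522
sum(pct) = 100
GFN = 9522 / 100 = 95.22

95.22


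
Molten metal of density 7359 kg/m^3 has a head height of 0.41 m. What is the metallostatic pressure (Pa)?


Formula: P = rho * g * h
rho * g = 7359 * 9.81 = 72191.79 N/m^3
P = 72191.79 * 0.41 = 29598.6339 Pa

Final answer: 29598.6339 Pa


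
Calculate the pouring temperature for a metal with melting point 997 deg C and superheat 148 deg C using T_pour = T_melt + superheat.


Formula: T_pour = T_melt + Superheat
T_pour = 997 + 148 = 1145 deg C

Answer: 1145 deg C


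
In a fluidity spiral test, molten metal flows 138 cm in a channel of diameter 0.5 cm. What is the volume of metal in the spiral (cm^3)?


Formula: V = pi * (d/2)^2 * L  (cylinder volume)
Radius = 0.5/2 = 0.25 cm
V = pi * 0.25^2 * 138 = 27.0962 cm^3


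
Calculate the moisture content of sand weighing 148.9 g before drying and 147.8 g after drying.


Formula: MC = (W_wet - W_dry) / W_wet * 100
Water mass = 148.9 - 147.8 = 1.1 g
MC = 1.1 / 148.9 * 100 = 0.7388%

0.7388%


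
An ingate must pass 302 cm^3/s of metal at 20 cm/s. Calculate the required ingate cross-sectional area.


Formula: A_ingate = Q / v  (continuity equation)
A = 302 cm^3/s / 20 cm/s = 15.1000 cm^2

Answer: 15.1000 cm^2


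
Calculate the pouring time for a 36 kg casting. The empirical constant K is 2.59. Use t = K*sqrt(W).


Formula: t = K * sqrt(W)
sqrt(W) = sqrt(36) = 6.00000
t = 2.59 * 6.00000 = 15.5400 s

Answer: 15.5400 s


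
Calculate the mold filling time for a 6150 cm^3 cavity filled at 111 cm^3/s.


Formula: t_fill = V_mold / Q_flow
t = 6150 cm^3 / 111 cm^3/s = 55.4054 s

55.4054 s


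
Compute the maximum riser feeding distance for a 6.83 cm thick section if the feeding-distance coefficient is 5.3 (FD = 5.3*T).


Formula: FD = 5.3 * T  (riser feeding-distance rule)
FD = 5.3 * 6.83 cm = 36.1990 cm

36.1990 cm


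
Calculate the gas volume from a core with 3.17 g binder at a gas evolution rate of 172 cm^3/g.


Formula: V_gas = W_binder * gas_evolution_rate
V = 3.17 g * 172 cm^3/g = 545.2400 cm^3

Answer: 545.2400 cm^3


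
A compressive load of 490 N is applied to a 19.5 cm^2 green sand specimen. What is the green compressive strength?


Formula: Compressive Strength = Force / Area
Strength = 490 N / 19.5 cm^2 = 25.1282 N/cm^2

Answer: 25.1282 N/cm^2


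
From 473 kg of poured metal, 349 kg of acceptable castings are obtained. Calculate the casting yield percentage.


Formula: Casting Yield = (W_good / W_total) * 100
Yield = (349 kg / 473 kg) * 100 = 73.7844%

73.7844%


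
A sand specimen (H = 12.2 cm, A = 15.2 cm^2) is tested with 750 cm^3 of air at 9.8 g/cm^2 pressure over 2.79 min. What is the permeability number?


Formula: Permeability Number P = (V * H) / (p * A * t)
Numerator: V * H = 750 * 12.2 = 9150.0
Denominator: p * A * t = 9.8 * 15.2 * 2.79 = 415.5984
P = 9150.0 / 415.5984 = 22.0164

Answer: 22.0164


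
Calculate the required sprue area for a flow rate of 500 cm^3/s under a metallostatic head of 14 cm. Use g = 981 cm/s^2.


Formula: v = sqrt(2*g*h), A = Q/v
Velocity: v = sqrt(2 * 981 * 14) = sqrt(27468) = 165.7347 cm/s
Sprue area: A = Q / v = 500 / 165.7347 = 3.0169 cm^2


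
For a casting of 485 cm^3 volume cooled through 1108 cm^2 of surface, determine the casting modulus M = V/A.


Formula: Casting Modulus M = V / A
M = 485 cm^3 / 1108 cm^2 = 0.4377 cm

Final answer: 0.4377 cm


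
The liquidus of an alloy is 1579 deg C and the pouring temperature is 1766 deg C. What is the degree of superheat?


Formula: Superheat = T_pour - T_melt
Superheat = 1766 - 1579 = 187 deg C

Final answer: 187 deg C


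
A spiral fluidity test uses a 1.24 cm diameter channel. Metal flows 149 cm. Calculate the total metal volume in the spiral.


Formula: V = pi * (d/2)^2 * L  (cylinder volume)
Radius = 1.24/2 = 0.62 cm
V = pi * 0.62^2 * 149 = 179.9366 cm^3

179.9366 cm^3


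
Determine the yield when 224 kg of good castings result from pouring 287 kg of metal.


Formula: Casting Yield = (W_good / W_total) * 100
Yield = (224 kg / 287 kg) * 100 = 78.0488%

Final answer: 78.0488%


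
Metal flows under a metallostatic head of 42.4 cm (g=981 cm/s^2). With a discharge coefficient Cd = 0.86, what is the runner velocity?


Formula: v = Cd * sqrt(2 * g * h)  (Torricelli with discharge coefficient)
2*g*h = 2 * 981 * 42.4 = 83188.8 cm^2/s^2
sqrt(83188.8) = 288.42469 cm/s
v = 0.86 * 288.42469 = 248.0452 cm/s


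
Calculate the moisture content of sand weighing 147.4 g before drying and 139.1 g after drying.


Formula: MC = (W_wet - W_dry) / W_wet * 100
Water mass = 147.4 - 139.1 = 8.3 g
MC = 8.3 / 147.4 * 100 = 5.6309%


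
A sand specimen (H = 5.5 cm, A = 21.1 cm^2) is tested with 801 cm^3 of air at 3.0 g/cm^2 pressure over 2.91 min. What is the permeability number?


Formula: Permeability Number P = (V * H) / (p * A * t)
Numerator: V * H = 801 * 5.5 = 4405.5
Denominator: p * A * t = 3.0 * 21.1 * 2.91 = 184.203
P = 4405.5 / 184.203 = 23.9165

Answer: 23.9165


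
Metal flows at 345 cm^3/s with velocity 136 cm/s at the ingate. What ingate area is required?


Formula: A_ingate = Q / v  (continuity equation)
A = 345 cm^3/s / 136 cm/s = 2.5368 cm^2


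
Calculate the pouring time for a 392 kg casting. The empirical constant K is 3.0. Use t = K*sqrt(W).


Formula: t = K * sqrt(W)
sqrt(W) = sqrt(392) = 19.79899
t = 3.0 * 19.79899 = 59.3970 s

Answer: 59.3970 s


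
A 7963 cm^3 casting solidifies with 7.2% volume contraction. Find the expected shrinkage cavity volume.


Formula: V_shrink = V_casting * shrinkage_pct / 100
V_shrink = 7963 cm^3 * 7.2 / 100 = 573.3360 cm^3

573.3360 cm^3


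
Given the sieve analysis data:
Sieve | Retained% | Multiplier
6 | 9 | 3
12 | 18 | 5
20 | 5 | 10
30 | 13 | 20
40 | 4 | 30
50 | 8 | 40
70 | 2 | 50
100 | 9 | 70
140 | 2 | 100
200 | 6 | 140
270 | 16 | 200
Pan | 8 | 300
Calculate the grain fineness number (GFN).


Formula: GFN = sum(pct * multiplier) / sum(pct)
sum(pct * multiplier) = 8237
sum(pct) = 100
GFN = 8237 / 100 = 82.37


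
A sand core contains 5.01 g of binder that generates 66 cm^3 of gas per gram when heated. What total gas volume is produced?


Formula: V_gas = W_binder * gas_evolution_rate
V = 5.01 g * 66 cm^3/g = 330.6600 cm^3

330.6600 cm^3


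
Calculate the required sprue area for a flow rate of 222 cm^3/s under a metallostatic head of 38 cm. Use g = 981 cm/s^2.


Formula: v = sqrt(2*g*h), A = Q/v
Velocity: v = sqrt(2 * 981 * 38) = sqrt(74556) = 273.0494 cm/s
Sprue area: A = Q / v = 222 / 273.0494 = 0.8130 cm^2

Answer: 0.8130 cm^2


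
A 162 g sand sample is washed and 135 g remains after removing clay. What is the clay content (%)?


Formula: Clay% = (W_total - W_washed) / W_total * 100
Clay mass = 162 - 135 = 27 g
Clay% = 27 / 162 * 100 = 16.6667%

Answer: 16.6667%


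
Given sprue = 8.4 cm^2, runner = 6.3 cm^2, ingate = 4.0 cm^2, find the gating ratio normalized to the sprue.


Sprue:Runner:Ingate = 1 : 6.3/8.4 : 4.0/8.4 = 1:0.75:0.48

Final answer: 1:0.75:0.48


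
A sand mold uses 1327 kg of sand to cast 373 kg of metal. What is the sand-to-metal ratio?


Formula: Sand-to-Metal Ratio = W_sand / W_metal
Ratio = 1327 kg / 373 kg = 3.5576


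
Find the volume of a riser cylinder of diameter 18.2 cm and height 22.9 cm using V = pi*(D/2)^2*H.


Formula: V = pi * (D/2)^2 * H  (cylinder volume)
Radius = D/2 = 18.2/2 = 9.1 cm
V = pi * 9.1^2 * 22.9 = 5957.5561 cm^3

Answer: 5957.5561 cm^3


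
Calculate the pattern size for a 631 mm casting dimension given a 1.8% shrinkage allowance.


Formula: L_pattern = L_casting * (1 + shrinkage_rate/100)
Shrinkage factor = 1 + 1.8/100 = 1.018
L_pattern = 631 mm * 1.018 = 642.3580 mm

Answer: 642.3580 mm


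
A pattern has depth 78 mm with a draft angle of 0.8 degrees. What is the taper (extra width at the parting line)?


Formula: taper = depth * tan(draft_angle)
tan(0.8 deg) = 0.0139635
taper = 78 mm * 0.0139635 = 1.0892 mm

Answer: 1.0892 mm


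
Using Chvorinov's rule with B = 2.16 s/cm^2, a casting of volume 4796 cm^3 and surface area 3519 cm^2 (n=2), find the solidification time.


Formula: t_s = B * (V/A)^n  (Chvorinov's rule, n=2)
Modulus M = V/A = 4796/3519 = 1.362887 cm
M^2 = 1.362887^2 = 1.857461 cm^2
t_s = 2.16 * 1.857461 = 4.0121 s

4.0121 s


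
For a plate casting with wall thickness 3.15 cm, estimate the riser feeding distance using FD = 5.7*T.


Formula: FD = 5.7 * T  (riser feeding-distance rule)
FD = 5.7 * 3.15 cm = 17.9550 cm


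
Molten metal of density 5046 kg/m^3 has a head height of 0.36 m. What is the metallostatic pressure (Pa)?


Formula: P = rho * g * h
rho * g = 5046 * 9.81 = 49501.26 N/m^3
P = 49501.26 * 0.36 = 17820.4536 Pa

17820.4536 Pa


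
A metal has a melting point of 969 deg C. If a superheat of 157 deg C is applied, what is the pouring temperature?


Formula: T_pour = T_melt + Superheat
T_pour = 969 + 157 = 1126 deg C

Final answer: 1126 deg C


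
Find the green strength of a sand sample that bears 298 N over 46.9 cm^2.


Formula: Compressive Strength = Force / Area
Strength = 298 N / 46.9 cm^2 = 6.3539 N/cm^2

Answer: 6.3539 N/cm^2


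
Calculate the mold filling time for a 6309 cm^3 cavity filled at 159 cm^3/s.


Formula: t_fill = V_mold / Q_flow
t = 6309 cm^3 / 159 cm^3/s = 39.6792 s

Final answer: 39.6792 s


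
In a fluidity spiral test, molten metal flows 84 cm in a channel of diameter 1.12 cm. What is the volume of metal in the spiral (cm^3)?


Formula: V = pi * (d/2)^2 * L  (cylinder volume)
Radius = 1.12/2 = 0.56 cm
V = pi * 0.56^2 * 84 = 82.7571 cm^3

Answer: 82.7571 cm^3


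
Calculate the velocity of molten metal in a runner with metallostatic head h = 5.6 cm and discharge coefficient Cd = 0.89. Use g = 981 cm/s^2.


Formula: v = Cd * sqrt(2 * g * h)  (Torricelli with discharge coefficient)
2*g*h = 2 * 981 * 5.6 = 10987.2 cm^2/s^2
sqrt(10987.2) = 104.81985 cm/s
v = 0.89 * 104.81985 = 93.2897 cm/s


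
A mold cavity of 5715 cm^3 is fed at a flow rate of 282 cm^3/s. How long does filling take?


Formula: t_fill = V_mold / Q_flow
t = 5715 cm^3 / 282 cm^3/s = 20.2660 s

20.2660 s


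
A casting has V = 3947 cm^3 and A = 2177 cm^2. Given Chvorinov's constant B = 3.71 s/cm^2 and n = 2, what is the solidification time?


Formula: t_s = B * (V/A)^n  (Chvorinov's rule, n=2)
Modulus M = V/A = 3947/2177 = 1.813045 cm
M^2 = 1.813045^2 = 3.287132 cm^2
t_s = 3.71 * 3.287132 = 12.1953 s

12.1953 s


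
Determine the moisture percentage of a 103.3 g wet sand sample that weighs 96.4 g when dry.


Formula: MC = (W_wet - W_dry) / W_wet * 100
Water mass = 103.3 - 96.4 = 6.9 g
MC = 6.9 / 103.3 * 100 = 6.6796%

Answer: 6.6796%


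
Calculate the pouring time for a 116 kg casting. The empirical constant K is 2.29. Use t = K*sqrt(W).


Formula: t = K * sqrt(W)
sqrt(W) = sqrt(116) = 10.77033
t = 2.29 * 10.77033 = 24.6641 s

Answer: 24.6641 s


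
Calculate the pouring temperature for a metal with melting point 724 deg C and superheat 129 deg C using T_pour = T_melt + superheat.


Formula: T_pour = T_melt + Superheat
T_pour = 724 + 129 = 853 deg C

Answer: 853 deg C


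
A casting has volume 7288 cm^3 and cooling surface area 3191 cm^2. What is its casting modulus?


Formula: Casting Modulus M = V / A
M = 7288 cm^3 / 3191 cm^2 = 2.2839 cm

2.2839 cm


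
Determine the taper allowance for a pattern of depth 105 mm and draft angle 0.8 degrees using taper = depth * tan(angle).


Formula: taper = depth * tan(draft_angle)
tan(0.8 deg) = 0.0139635
taper = 105 mm * 0.0139635 = 1.4662 mm

Answer: 1.4662 mm


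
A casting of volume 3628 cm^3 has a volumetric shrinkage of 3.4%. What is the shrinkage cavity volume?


Formula: V_shrink = V_casting * shrinkage_pct / 100
V_shrink = 3628 cm^3 * 3.4 / 100 = 123.3520 cm^3

Final answer: 123.3520 cm^3


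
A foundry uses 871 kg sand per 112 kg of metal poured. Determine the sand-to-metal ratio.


Formula: Sand-to-Metal Ratio = W_sand / W_metal
Ratio = 871 kg / 112 kg = 7.7768


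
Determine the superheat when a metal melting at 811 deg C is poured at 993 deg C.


Formula: Superheat = T_pour - T_melt
Superheat = 993 - 811 = 182 deg C

182 deg C


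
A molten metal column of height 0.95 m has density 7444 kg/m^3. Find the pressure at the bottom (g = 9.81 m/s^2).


Formula: P = rho * g * h
rho * g = 7444 * 9.81 = 73025.64 N/m^3
P = 73025.64 * 0.95 = 69374.3580 Pa


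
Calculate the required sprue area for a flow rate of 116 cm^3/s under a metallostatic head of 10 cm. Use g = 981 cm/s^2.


Formula: v = sqrt(2*g*h), A = Q/v
Velocity: v = sqrt(2 * 981 * 10) = sqrt(19620) = 140.0714 cm/s
Sprue area: A = Q / v = 116 / 140.0714 = 0.8281 cm^2


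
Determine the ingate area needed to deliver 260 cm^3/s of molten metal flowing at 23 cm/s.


Formula: A_ingate = Q / v  (continuity equation)
A = 260 cm^3/s / 23 cm/s = 11.3043 cm^2


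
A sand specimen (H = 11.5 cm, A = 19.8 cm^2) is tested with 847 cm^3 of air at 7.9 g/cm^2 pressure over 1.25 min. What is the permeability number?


Formula: Permeability Number P = (V * H) / (p * A * t)
Numerator: V * H = 847 * 11.5 = 9740.5
Denominator: p * A * t = 7.9 * 19.8 * 1.25 = 195.525
P = 9740.5 / 195.525 = 49.8172

49.8172


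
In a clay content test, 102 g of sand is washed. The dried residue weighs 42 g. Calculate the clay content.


Formula: Clay% = (W_total - W_washed) / W_total * 100
Clay mass = 102 - 42 = 60 g
Clay% = 60 / 102 * 100 = 58.8235%

58.8235%


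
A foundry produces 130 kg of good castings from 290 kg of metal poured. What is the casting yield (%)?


Formula: Casting Yield = (W_good / W_total) * 100
Yield = (130 kg / 290 kg) * 100 = 44.8276%

44.8276%


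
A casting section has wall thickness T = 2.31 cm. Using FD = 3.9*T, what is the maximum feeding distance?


Formula: FD = 3.9 * T  (riser feeding-distance rule)
FD = 3.9 * 2.31 cm = 9.0090 cm


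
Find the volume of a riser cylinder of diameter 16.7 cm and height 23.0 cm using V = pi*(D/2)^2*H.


Formula: V = pi * (D/2)^2 * H  (cylinder volume)
Radius = D/2 = 16.7/2 = 8.35 cm
V = pi * 8.35^2 * 23.0 = 5037.9130 cm^3

Answer: 5037.9130 cm^3


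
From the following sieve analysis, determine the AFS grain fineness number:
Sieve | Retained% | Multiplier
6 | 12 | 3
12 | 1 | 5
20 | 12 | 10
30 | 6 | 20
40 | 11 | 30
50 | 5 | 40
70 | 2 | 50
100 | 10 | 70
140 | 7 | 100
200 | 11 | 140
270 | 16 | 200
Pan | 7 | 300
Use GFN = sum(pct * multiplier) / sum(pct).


Formula: GFN = sum(pct * multiplier) / sum(pct)
sum(pct * multiplier) = 9151
sum(pct) = 100
GFN = 9151 / 100 = 91.51

Final answer: 91.51


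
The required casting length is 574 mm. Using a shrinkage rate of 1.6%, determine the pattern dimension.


Formula: L_pattern = L_casting * (1 + shrinkage_rate/100)
Shrinkage factor = 1 + 1.6/100 = 1.016
L_pattern = 574 mm * 1.016 = 583.1840 mm

583.1840 mm


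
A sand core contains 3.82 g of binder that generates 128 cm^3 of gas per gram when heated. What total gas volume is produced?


Formula: V_gas = W_binder * gas_evolution_rate
V = 3.82 g * 128 cm^3/g = 488.9600 cm^3

488.9600 cm^3


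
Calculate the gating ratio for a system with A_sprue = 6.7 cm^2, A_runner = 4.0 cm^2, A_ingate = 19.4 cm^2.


Sprue:Runner:Ingate = 1 : 4.0/6.7 : 19.4/6.7 = 1:0.60:2.90


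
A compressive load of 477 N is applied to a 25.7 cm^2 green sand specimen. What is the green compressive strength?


Formula: Compressive Strength = Force / Area
Strength = 477 N / 25.7 cm^2 = 18.5603 N/cm^2

18.5603 N/cm^2


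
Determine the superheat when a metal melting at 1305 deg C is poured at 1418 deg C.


Formula: Superheat = T_pour - T_melt
Superheat = 1418 - 1305 = 113 deg C


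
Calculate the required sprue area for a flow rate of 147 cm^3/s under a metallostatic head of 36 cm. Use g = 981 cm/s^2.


Formula: v = sqrt(2*g*h), A = Q/v
Velocity: v = sqrt(2 * 981 * 36) = sqrt(70632) = 265.7668 cm/s
Sprue area: A = Q / v = 147 / 265.7668 = 0.5531 cm^2

Answer: 0.5531 cm^2


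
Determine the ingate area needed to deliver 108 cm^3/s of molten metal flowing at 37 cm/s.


Formula: A_ingate = Q / v  (continuity equation)
A = 108 cm^3/s / 37 cm/s = 2.9189 cm^2

Final answer: 2.9189 cm^2


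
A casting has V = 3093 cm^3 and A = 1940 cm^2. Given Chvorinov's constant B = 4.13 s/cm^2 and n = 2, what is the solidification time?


Formula: t_s = B * (V/A)^n  (Chvorinov's rule, n=2)
Modulus M = V/A = 3093/1940 = 1.594330 cm
M^2 = 1.594330^2 = 2.541888 cm^2
t_s = 4.13 * 2.541888 = 10.4980 s

10.4980 s


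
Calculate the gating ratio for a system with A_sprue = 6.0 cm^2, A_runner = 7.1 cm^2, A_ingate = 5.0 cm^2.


Sprue:Runner:Ingate = 1 : 7.1/6.0 : 5.0/6.0 = 1:1.18:0.83

Answer: 1:1.18:0.83


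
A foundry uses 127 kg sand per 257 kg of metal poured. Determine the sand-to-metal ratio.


Formula: Sand-to-Metal Ratio = W_sand / W_metal
Ratio = 127 kg / 257 kg = 0.4942

Answer: 0.4942


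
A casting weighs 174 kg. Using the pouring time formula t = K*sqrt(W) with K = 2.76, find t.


Formula: t = K * sqrt(W)
sqrt(W) = sqrt(174) = 13.19091
t = 2.76 * 13.19091 = 36.4069 s

36.4069 s


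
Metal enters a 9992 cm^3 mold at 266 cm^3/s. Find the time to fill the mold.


Formula: t_fill = V_mold / Q_flow
t = 9992 cm^3 / 266 cm^3/s = 37.5639 s


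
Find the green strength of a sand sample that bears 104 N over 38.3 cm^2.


Formula: Compressive Strength = Force / Area
Strength = 104 N / 38.3 cm^2 = 2.7154 N/cm^2


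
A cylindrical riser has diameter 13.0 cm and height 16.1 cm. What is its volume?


Formula: V = pi * (D/2)^2 * H  (cylinder volume)
Radius = D/2 = 13.0/2 = 6.5 cm
V = pi * 6.5^2 * 16.1 = 2136.9899 cm^3

Answer: 2136.9899 cm^3


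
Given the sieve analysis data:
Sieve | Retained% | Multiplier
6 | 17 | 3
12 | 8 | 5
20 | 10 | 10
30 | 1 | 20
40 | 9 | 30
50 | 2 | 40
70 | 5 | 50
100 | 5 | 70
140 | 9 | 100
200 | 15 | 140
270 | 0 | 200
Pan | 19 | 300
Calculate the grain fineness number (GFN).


Formula: GFN = sum(pct * multiplier) / sum(pct)
sum(pct * multiplier) = 9861
sum(pct) = 100
GFN = 9861 / 100 = 98.61

98.61


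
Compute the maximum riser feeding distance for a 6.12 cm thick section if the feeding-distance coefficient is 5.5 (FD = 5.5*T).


Formula: FD = 5.5 * T  (riser feeding-distance rule)
FD = 5.5 * 6.12 cm = 33.6600 cm

Final answer: 33.6600 cm


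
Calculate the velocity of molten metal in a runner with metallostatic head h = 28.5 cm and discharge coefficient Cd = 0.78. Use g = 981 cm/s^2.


Formula: v = Cd * sqrt(2 * g * h)  (Torricelli with discharge coefficient)
2*g*h = 2 * 981 * 28.5 = 55917.0 cm^2/s^2
sqrt(55917.0) = 236.46776 cm/s
v = 0.78 * 236.46776 = 184.4449 cm/s

184.4449 cm/s


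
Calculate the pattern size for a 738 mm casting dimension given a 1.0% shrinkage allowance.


Formula: L_pattern = L_casting * (1 + shrinkage_rate/100)
Shrinkage factor = 1 + 1.0/100 = 1.01
L_pattern = 738 mm * 1.01 = 745.3800 mm

745.3800 mm


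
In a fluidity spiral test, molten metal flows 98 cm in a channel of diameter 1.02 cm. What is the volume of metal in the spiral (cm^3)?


Formula: V = pi * (d/2)^2 * L  (cylinder volume)
Radius = 1.02/2 = 0.51 cm
V = pi * 0.51^2 * 98 = 80.0786 cm^3

Answer: 80.0786 cm^3


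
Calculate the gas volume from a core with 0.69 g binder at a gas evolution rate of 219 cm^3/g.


Formula: V_gas = W_binder * gas_evolution_rate
V = 0.69 g * 219 cm^3/g = 151.1100 cm^3

Final answer: 151.1100 cm^3


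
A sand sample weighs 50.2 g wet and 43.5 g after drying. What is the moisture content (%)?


Formula: MC = (W_wet - W_dry) / W_wet * 100
Water mass = 50.2 - 43.5 = 6.7 g
MC = 6.7 / 50.2 * 100 = 13.3466%

Answer: 13.3466%


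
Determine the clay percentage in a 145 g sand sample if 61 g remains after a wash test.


Formula: Clay% = (W_total - W_washed) / W_total * 100
Clay mass = 145 - 61 = 84 g
Clay% = 84 / 145 * 100 = 57.9310%


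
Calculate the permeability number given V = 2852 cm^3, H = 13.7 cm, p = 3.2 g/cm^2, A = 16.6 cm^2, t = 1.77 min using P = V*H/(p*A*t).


Formula: Permeability Number P = (V * H) / (p * A * t)
Numerator: V * H = 2852 * 13.7 = 39072.4
Denominator: p * A * t = 3.2 * 16.6 * 1.77 = 94.0224
P = 39072.4 / 94.0224 = 415.5648


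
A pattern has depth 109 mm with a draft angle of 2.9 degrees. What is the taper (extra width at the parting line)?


Formula: taper = depth * tan(draft_angle)
tan(2.9 deg) = 0.0506578
taper = 109 mm * 0.0506578 = 5.5217 mm

Answer: 5.5217 mm


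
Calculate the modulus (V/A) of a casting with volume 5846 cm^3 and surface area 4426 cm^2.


Formula: Casting Modulus M = V / A
M = 5846 cm^3 / 4426 cm^2 = 1.3208 cm

Final answer: 1.3208 cm


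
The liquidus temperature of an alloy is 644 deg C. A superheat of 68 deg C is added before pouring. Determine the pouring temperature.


Formula: T_pour = T_melt + Superheat
T_pour = 644 + 68 = 712 deg C

712 deg C


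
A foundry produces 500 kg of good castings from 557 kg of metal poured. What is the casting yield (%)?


Formula: Casting Yield = (W_good / W_total) * 100
Yield = (500 kg / 557 kg) * 100 = 89.7666%

Answer: 89.7666%


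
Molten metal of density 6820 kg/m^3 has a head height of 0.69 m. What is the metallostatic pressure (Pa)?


Formula: P = rho * g * h
rho * g = 6820 * 9.81 = 66904.2 N/m^3
P = 66904.2 * 0.69 = 46163.8980 Pa

Final answer: 46163.8980 Pa


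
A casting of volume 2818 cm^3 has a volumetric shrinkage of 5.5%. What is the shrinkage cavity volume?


Formula: V_shrink = V_casting * shrinkage_pct / 100
V_shrink = 2818 cm^3 * 5.5 / 100 = 154.9900 cm^3

Final answer: 154.9900 cm^3


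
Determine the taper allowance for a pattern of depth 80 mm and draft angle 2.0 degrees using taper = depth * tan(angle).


Formula: taper = depth * tan(draft_angle)
tan(2.0 deg) = 0.0349208
taper = 80 mm * 0.0349208 = 2.7937 mm

2.7937 mm


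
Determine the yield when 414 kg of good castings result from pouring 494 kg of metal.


Formula: Casting Yield = (W_good / W_total) * 100
Yield = (414 kg / 494 kg) * 100 = 83.8057%

83.8057%


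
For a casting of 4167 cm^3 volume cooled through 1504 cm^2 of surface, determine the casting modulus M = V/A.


Formula: Casting Modulus M = V / A
M = 4167 cm^3 / 1504 cm^2 = 2.7706 cm

Answer: 2.7706 cm


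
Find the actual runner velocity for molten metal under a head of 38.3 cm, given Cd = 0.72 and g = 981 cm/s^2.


Formula: v = Cd * sqrt(2 * g * h)  (Torricelli with discharge coefficient)
2*g*h = 2 * 981 * 38.3 = 75144.6 cm^2/s^2
sqrt(75144.6) = 274.12515 cm/s
v = 0.72 * 274.12515 = 197.3701 cm/s

Answer: 197.3701 cm/s


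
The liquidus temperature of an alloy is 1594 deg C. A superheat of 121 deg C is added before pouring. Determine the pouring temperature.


Formula: T_pour = T_melt + Superheat
T_pour = 1594 + 121 = 1715 deg C


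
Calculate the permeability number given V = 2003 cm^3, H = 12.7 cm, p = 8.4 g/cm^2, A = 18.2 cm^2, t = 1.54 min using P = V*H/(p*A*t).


Formula: Permeability Number P = (V * H) / (p * A * t)
Numerator: V * H = 2003 * 12.7 = 25438.1
Denominator: p * A * t = 8.4 * 18.2 * 1.54 = 235.4352
P = 25438.1 / 235.4352 = 108.0471

108.0471


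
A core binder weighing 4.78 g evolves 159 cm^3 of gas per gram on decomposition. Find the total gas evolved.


Formula: V_gas = W_binder * gas_evolution_rate
V = 4.78 g * 159 cm^3/g = 760.0200 cm^3

Answer: 760.0200 cm^3


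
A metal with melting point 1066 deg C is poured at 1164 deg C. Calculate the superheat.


Formula: Superheat = T_pour - T_melt
Superheat = 1164 - 1066 = 98 deg C

Final answer: 98 deg C


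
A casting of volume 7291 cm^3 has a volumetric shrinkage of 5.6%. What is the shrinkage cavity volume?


Formula: V_shrink = V_casting * shrinkage_pct / 100
V_shrink = 7291 cm^3 * 5.6 / 100 = 408.2960 cm^3

Final answer: 408.2960 cm^3


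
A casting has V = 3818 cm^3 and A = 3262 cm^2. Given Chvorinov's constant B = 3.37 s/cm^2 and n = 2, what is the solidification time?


Formula: t_s = B * (V/A)^n  (Chvorinov's rule, n=2)
Modulus M = V/A = 3818/3262 = 1.170448 cm
M^2 = 1.170448^2 = 1.369949 cm^2
t_s = 3.37 * 1.369949 = 4.6167 s

Answer: 4.6167 s


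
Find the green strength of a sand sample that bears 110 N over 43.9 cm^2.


Formula: Compressive Strength = Force / Area
Strength = 110 N / 43.9 cm^2 = 2.5057 N/cm^2


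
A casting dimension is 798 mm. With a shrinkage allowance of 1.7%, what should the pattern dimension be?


Formula: L_pattern = L_casting * (1 + shrinkage_rate/100)
Shrinkage factor = 1 + 1.7/100 = 1.017
L_pattern = 798 mm * 1.017 = 811.5660 mm

Answer: 811.5660 mm


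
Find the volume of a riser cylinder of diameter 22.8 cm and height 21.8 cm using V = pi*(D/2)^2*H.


Formula: V = pi * (D/2)^2 * H  (cylinder volume)
Radius = D/2 = 22.8/2 = 11.4 cm
V = pi * 11.4^2 * 21.8 = 8900.5341 cm^3

Final answer: 8900.5341 cm^3


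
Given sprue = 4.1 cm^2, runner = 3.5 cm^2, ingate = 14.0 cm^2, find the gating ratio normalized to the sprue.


Sprue:Runner:Ingate = 1 : 3.5/4.1 : 14.0/4.1 = 1:0.85:3.41

1:0.85:3.41
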